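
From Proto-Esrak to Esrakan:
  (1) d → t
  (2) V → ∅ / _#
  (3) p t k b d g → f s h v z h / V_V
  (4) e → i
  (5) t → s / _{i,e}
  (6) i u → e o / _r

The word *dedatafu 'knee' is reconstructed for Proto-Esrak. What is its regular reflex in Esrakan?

sisasaf

Esrakan: *dedatafu > tetatafu > tetataf > tesasaf > tisasaf > sisasaf  (by unconditioned shift, apocope, intervocalic lenition, vowel merger, palatalisation)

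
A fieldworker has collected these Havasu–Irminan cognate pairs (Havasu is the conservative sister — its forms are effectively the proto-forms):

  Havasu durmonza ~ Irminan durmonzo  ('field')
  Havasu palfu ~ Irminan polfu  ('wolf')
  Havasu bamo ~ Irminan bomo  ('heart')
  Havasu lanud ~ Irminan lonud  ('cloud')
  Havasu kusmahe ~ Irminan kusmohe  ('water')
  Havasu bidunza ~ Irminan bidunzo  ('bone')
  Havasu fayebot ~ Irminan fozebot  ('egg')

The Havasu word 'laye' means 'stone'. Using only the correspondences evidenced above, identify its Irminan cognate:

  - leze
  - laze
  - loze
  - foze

palfu ~ polfu, kusmahe ~ kusmohe — Havasu a corresponds to Irminan o after a consonant, before a consonant other than r, m, n, p, b, f, v.
fayebot ~ fozebot — Havasu y corresponds to Irminan z between vowels (before a front vowel).
Applying these to Havasu 'laye':
  laye → loye   (a→o after a consonant, before a consonant other than r, m, n, p, b, f, v)
  loye → loze   (y→z between vowels (before a front vowel))
So the Irminan cognate is 'loze'.

loze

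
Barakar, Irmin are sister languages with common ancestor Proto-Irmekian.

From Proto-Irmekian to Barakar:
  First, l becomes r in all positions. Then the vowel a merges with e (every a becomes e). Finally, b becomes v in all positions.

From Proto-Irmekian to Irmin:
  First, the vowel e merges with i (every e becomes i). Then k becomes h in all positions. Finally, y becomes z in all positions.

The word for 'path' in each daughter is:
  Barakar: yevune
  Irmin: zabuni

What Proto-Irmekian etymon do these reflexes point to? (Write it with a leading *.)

Position 1: Barakar has y, Irmin has z. Barakar preserves y here (none of its changes turn any other segment into y), so the proto-segment is *y.
Position 6: Barakar has e, Irmin has i. Taking the neighbouring segments as reconstructed: Barakar e could go back to *a or *e; Irmin i could go back to *e or *i — the one source consistent with every daughter is *e.
Position 2: Barakar has e, Irmin has a. Irmin preserves a here (none of its changes turn any other segment into a), so the proto-segment is *a.
This points to *yabune. Verify forward in each daughter:
Barakar: start from *yabune.
  rule 1: no change — yabune
  rule 2 (vowel merger): yabune → yebune
  rule 3 (unconditioned shift): yebune → yevune
  ⇒ Barakar yevune
Irmin: *yabune > yabuni > zabuni  (by vowel merger, unconditioned shift)
Only *yabune yields all of Barakar yevune, Irmin zabuni.

*yabune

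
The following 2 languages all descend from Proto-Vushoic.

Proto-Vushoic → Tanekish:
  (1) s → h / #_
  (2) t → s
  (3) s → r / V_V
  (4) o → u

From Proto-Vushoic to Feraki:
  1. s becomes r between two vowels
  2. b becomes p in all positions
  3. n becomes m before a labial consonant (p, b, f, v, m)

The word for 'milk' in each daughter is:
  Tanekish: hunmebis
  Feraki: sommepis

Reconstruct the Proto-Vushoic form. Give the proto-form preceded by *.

*sonmebis

Position 6: Tanekish has b, Feraki has p. Tanekish preserves b here (none of its changes turn any other segment into b), so the proto-segment is *b.
Position 2: Tanekish has u, Feraki has o. Feraki preserves o here (none of its changes turn any other segment into o), so the proto-segment is *o.
Verify the candidate proto-form against each daughter:
Tanekish: *sonmebis > honmebis > hunmebis  (by debuccalisation, vowel merger)
Feraki: start from *sonmebis.
  rule 1: no change — sonmebis
  rule 2 (unconditioned shift): sonmebis → sonmepis
  rule 3 (nasal place assimilation): sonmepis → sommepis
  ⇒ Feraki sommepis
No other proto-form is consistent with every reflex, so the reconstruction is *sonmebis.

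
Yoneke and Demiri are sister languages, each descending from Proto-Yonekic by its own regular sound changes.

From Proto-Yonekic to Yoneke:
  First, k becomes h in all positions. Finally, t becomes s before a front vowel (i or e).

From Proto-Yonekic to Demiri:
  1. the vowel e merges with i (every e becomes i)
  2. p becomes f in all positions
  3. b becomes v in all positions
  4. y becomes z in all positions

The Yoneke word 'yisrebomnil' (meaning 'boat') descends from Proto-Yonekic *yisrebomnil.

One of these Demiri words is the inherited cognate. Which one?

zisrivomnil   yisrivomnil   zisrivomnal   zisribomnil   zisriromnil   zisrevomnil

Demiri: *yisrebomnil > yisribomnil > yisrivomnil > zisrivomnil  (by vowel merger, unconditioned shift, unconditioned shift)
Among the options, 'zisrivomnil' alone shows every Demiri change applied in order.

zisrivomnil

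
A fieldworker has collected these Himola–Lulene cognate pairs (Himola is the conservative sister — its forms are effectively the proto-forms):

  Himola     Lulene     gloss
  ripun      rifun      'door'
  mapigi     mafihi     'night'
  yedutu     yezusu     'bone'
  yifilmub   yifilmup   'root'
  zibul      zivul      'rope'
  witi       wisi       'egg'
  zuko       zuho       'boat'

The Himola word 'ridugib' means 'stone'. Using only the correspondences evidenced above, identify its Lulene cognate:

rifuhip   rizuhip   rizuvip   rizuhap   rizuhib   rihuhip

yedutu ~ yezusu — Himola d corresponds to Lulene z between vowels (before a back vowel).
mapigi ~ mafihi — Himola g corresponds to Lulene h between vowels (before a front vowel).
yifilmub ~ yifilmup — Himola b corresponds to Lulene p word-finally.
Applying these to Himola 'ridugib':
  ridugib → rizugib   (d→z between vowels (before a back vowel))
  rizugib → rizuhib   (g→h between vowels (before a front vowel))
  rizuhib → rizuhip   (b→p word-finally)
So the Lulene cognate is 'rizuhip'.

rizuhip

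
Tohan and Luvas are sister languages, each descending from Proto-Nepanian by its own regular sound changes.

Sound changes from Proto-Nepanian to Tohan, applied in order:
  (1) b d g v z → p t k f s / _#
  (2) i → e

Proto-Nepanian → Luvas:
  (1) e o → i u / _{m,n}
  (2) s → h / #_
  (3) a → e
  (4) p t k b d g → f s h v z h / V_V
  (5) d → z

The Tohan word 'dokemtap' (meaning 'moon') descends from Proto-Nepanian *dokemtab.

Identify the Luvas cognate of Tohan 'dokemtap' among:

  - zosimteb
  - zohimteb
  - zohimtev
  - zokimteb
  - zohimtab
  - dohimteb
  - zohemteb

Luvas: start from *dokemtab.
  rule 1 (pre-nasal raising): dokemtab → dokimtab
  rule 2: no change — dokimtab
  rule 3 (vowel merger): dokimtab → dokimteb
  rule 4 (intervocalic lenition): dokimteb → dohimteb
  rule 5 (unconditioned shift): dohimteb → zohimteb
  ⇒ Luvas zohimteb
The other candidates each miss or misapply at least one Luvas change.

zohimteb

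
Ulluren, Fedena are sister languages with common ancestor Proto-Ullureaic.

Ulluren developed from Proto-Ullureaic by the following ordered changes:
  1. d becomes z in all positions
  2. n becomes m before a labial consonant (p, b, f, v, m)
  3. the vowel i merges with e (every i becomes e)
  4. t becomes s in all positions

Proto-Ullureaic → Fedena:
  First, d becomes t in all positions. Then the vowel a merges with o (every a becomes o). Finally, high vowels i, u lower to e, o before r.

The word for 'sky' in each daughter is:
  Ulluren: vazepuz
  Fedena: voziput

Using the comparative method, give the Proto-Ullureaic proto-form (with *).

*vazipud

Position 4: Ulluren has e, Fedena has i. Fedena preserves i here (none of its changes turn any other segment into i), so the proto-segment is *i.
Position 2: Ulluren has a, Fedena has o. Ulluren preserves a here (none of its changes turn any other segment into a), so the proto-segment is *a.
Position 7: Ulluren has z, Fedena has t. Taking the neighbouring segments as reconstructed: Ulluren z could go back to *d or *z; Fedena t could go back to *t or *d — the one source consistent with every daughter is *d.
Verify the candidate proto-form against each daughter:
Ulluren: *vazipud > vazipuz > vazepuz  (by unconditioned shift, vowel merger)
Fedena: start from *vazipud.
  rule 1 (unconditioned shift): vazipud → vaziput
  rule 2 (vowel merger): vaziput → voziput
  rule 3: no change — voziput
  ⇒ Fedena voziput
No other proto-form is consistent with every reflex, so the reconstruction is *vazipud.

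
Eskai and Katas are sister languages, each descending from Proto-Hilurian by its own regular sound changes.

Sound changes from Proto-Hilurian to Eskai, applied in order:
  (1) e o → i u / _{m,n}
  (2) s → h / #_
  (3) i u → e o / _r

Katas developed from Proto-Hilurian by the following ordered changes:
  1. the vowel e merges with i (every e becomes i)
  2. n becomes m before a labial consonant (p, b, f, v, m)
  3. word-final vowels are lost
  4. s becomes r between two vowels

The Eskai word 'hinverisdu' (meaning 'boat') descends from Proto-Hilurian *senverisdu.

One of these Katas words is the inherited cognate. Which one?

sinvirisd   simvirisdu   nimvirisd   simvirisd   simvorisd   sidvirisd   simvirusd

Katas: *senverisdu
  senverisdu → sinvirisdu   [vowel merger]
  sinvirisdu → simvirisdu   [nasal place assimilation]
  simvirisdu → simvirisd   [apocope]
  simvirisd (rule 4 does not apply)
  giving Katas simvirisd.
Among the options, 'simvirisd' alone shows every Katas change applied in order.

simvirisd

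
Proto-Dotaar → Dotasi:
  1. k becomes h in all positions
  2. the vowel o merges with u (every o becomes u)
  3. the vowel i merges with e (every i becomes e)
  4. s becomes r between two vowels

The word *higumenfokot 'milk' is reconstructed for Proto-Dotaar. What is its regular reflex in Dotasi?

Dotasi: *higumenfokot > higumenfohot > higumenfuhut > hegumenfuhut  (by unconditioned shift, vowel merger, vowel merger)

hegumenfuhut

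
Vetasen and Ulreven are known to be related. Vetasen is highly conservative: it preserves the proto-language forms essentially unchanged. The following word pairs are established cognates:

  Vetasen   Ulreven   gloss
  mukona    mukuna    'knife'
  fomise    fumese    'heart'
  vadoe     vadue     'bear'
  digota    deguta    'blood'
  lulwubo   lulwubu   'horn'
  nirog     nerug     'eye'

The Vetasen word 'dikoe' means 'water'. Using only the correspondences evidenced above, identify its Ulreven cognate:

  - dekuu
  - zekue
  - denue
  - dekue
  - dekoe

fomise ~ fumese, digota ~ deguta — Vetasen i corresponds to Ulreven e after a consonant, before a consonant other than r, m, n, p, b, f, v.
vadoe ~ vadue — Vetasen o corresponds to Ulreven u after a consonant, before a front vowel.
Applying these to Vetasen 'dikoe':
  dikoe → dekoe   (i→e after a consonant, before a consonant other than r, m, n, p, b, f, v)
  dekoe → dekue   (o→u after a consonant, before a front vowel)
So the Ulreven cognate is 'dekue'.

dekue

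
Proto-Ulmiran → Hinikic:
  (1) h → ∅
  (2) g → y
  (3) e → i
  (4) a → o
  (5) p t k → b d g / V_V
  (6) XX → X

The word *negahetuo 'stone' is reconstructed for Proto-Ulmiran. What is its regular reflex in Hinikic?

niyoiduo

Hinikic: *negahetuo
  negahetuo → negaetuo   [h-loss]
  negaetuo → neyaetuo   [unconditioned shift]
  neyaetuo → niyaituo   [vowel merger]
  niyaituo → niyoituo   [vowel merger]
  niyoituo → niyoiduo   [intervocalic voicing]
  niyoiduo (rule 6 does not apply)
  giving Hinikic niyoiduo.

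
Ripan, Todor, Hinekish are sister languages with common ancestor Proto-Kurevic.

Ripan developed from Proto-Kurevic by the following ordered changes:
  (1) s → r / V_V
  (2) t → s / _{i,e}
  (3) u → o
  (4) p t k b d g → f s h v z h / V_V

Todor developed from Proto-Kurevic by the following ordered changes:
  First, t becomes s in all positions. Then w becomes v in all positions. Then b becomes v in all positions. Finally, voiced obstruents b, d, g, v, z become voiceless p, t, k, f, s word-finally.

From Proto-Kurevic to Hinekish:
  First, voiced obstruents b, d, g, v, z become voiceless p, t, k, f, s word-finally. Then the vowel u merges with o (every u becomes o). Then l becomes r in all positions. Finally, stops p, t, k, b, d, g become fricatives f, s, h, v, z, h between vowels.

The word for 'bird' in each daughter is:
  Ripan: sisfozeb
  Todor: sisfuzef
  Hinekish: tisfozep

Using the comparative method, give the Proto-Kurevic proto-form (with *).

*tisfuzeb

Position 5: Ripan has o, Todor has u, Hinekish has o. Todor preserves u here (none of its changes turn any other segment into u), so the proto-segment is *u.
Position 8: Ripan has b, Todor has f, Hinekish has p. Ripan preserves b here (none of its changes turn any other segment into b), so the proto-segment is *b.
Verify the candidate proto-form against each daughter:
Ripan: start from *tisfuzeb.
  rule 1: no change — tisfuzeb
  rule 2 (palatalisation): tisfuzeb → sisfuzeb
  rule 3 (vowel merger): sisfuzeb → sisfozeb
  rule 4: no change — sisfozeb
  ⇒ Ripan sisfozeb
Todor: start from *tisfuzeb.
  rule 1 (unconditioned shift): tisfuzeb → sisfuzeb
  rule 2: no change — sisfuzeb
  rule 3 (unconditioned shift): sisfuzeb → sisfuzev
  rule 4 (final devoicing): sisfuzev → sisfuzef
  ⇒ Todor sisfuzef
Hinekish: *tisfuzeb > tisfuzep > tisfozep  (by final devoicing, vowel merger)
*tisfuzeb is the unique common source.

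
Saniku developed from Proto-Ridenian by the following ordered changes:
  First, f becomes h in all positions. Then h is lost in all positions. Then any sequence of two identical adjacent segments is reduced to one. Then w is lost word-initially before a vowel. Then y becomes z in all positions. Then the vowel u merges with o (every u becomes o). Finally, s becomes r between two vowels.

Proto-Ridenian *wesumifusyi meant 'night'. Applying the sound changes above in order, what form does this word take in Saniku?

Saniku: *wesumifusyi > wesumihusyi > wesumiusyi > esumiusyi > esumiuszi > esomioszi > eromioszi  (by unconditioned shift, h-loss, glide loss, unconditioned shift, vowel merger, rhotacism)

eromioszi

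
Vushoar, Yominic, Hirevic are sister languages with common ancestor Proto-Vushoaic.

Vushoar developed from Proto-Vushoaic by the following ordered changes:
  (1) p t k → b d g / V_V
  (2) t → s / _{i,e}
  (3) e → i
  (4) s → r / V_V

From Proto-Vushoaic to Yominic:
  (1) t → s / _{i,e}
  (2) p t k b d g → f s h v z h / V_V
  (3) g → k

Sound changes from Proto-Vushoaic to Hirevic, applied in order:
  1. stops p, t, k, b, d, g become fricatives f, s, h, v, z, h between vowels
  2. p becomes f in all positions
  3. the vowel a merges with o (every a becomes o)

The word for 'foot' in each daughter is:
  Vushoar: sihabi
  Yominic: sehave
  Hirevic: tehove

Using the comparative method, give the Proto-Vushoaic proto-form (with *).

Position 2: Vushoar has i, Yominic has e, Hirevic has e. Yominic preserves e here (none of its changes turn any other segment into e), so the proto-segment is *e.
Position 1: Vushoar has s, Yominic has s, Hirevic has t. Hirevic preserves t here (none of its changes turn any other segment into t), so the proto-segment is *t.
Position 5: Vushoar has b, Yominic has v, Hirevic has v. Taking the neighbouring segments as reconstructed: Vushoar b could go back to *p or *b; Yominic v could go back to *b or *v; Hirevic v could go back to *b or *v — the one source consistent with every daughter is *b.
This points to *tehabe. Verify forward in each daughter:
Vushoar: *tehabe
  tehabe (rule 1 does not apply)
  tehabe → sehabe   [palatalisation]
  sehabe → sihabi   [vowel merger]
  sihabi (rule 4 does not apply)
  giving Vushoar sihabi.
Yominic: *tehabe > sehabe > sehave  (by palatalisation, intervocalic lenition)
Hirevic: *tehabe
  tehabe → tehave   [intervocalic lenition]
  tehave (rule 2 does not apply)
  tehave → tehove   [vowel merger]
  giving Hirevic tehove.
*tehabe is the unique common source.

*tehabe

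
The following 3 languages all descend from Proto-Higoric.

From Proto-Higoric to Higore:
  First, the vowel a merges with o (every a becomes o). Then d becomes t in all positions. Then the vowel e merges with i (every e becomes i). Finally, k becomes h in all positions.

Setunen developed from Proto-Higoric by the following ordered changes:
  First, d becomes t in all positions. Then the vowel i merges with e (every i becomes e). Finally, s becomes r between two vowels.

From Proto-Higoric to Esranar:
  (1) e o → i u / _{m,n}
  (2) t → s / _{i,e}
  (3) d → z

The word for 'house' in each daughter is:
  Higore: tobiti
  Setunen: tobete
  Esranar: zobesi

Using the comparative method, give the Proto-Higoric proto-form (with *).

*dobeti

Position 4: Higore has i, Setunen has e, Esranar has e. Esranar preserves e here (none of its changes turn any other segment into e), so the proto-segment is *e.
Position 6: Higore has i, Setunen has e, Esranar has i. Taking the neighbouring segments as reconstructed: Higore i could go back to *e or *i; Setunen e could go back to *e or *i; Esranar i can only go back to *i — the one source consistent with every daughter is *i.
This points to *dobeti. Verify forward in each daughter:
Higore: *dobeti > tobeti > tobiti  (by unconditioned shift, vowel merger)
Setunen: start from *dobeti.
  rule 1 (unconditioned shift): dobeti → tobeti
  rule 2 (vowel merger): tobeti → tobete
  rule 3: no change — tobete
  ⇒ Setunen tobete
Esranar: start from *dobeti.
  rule 1: no change — dobeti
  rule 2 (palatalisation): dobeti → dobesi
  rule 3 (unconditioned shift): dobesi → zobesi
  ⇒ Esranar zobesi
Only *dobeti yields all of Higore tobiti, Setunen tobete, Esranar zobesi.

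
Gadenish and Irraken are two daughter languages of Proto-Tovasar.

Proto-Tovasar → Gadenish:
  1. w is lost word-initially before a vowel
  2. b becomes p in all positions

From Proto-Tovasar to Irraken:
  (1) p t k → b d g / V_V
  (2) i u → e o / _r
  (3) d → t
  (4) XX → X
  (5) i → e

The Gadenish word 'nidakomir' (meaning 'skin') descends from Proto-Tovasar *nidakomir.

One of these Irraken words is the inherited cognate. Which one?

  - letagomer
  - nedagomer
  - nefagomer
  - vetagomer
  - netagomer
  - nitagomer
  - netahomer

netagomer

Irraken: *nidakomir
  nidakomir → nidagomir   [intervocalic voicing]
  nidagomir → nidagomer   [pre-rhotic lowering]
  nidagomer → nitagomer   [unconditioned shift]
  nitagomer (rule 4 does not apply)
  nitagomer → netagomer   [vowel merger]
  giving Irraken netagomer.
Among the options, 'netagomer' alone shows every Irraken change applied in order.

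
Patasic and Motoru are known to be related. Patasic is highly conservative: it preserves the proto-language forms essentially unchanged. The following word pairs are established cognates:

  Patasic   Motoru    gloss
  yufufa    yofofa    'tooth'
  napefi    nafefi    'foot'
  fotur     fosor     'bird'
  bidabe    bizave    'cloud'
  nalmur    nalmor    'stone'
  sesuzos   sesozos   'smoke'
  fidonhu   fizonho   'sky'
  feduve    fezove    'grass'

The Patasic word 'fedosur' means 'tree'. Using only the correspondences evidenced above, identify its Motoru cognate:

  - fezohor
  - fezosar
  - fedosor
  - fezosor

fezosor

fidonhu ~ fizonho — Patasic d corresponds to Motoru z between vowels (before a back vowel).
fotur ~ fosor, nalmur ~ nalmor — Patasic u corresponds to Motoru o after a consonant, before r.
Applying these to Patasic 'fedosur':
  fedosur → fezosur   (d→z between vowels (before a back vowel))
  fezosur → fezosor   (u→o after a consonant, before r)
So the Motoru cognate is 'fezosor'.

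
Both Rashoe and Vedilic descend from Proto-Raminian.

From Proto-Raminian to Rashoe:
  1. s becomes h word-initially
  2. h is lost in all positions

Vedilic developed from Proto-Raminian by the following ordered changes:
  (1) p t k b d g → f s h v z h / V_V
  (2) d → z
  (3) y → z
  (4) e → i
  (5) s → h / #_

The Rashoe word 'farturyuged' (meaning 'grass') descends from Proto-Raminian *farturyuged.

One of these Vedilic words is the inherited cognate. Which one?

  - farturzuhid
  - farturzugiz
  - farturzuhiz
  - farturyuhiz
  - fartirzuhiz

Vedilic: *farturyuged > farturyuhed > farturyuhez > farturzuhez > farturzuhiz  (by intervocalic lenition, unconditioned shift, unconditioned shift, vowel merger)
Only 'farturzuhiz' matches the regular Vedilic development of *farturyuged.

farturzuhiz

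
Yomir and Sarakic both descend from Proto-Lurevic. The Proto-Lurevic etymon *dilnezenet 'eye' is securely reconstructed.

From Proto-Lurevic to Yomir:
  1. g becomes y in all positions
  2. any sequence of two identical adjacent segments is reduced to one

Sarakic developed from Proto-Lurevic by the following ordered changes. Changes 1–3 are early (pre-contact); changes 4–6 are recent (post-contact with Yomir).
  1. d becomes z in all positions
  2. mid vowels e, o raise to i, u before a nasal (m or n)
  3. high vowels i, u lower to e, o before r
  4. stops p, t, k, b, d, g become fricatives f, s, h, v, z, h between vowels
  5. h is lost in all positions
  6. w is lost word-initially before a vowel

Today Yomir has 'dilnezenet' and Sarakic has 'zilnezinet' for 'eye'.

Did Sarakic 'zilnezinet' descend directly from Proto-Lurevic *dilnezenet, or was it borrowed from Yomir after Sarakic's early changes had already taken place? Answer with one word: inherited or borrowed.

inherited

If inherited, *dilnezenet would pass through all of Sarakic's changes:
Sarakic: *dilnezenet
  dilnezenet → zilnezenet   [unconditioned shift]
  zilnezenet → zilnezinet   [pre-nasal raising]
  zilnezinet (rule 3 does not apply)
  zilnezinet (rule 4 does not apply)
  zilnezinet (rule 5 does not apply)
  zilnezinet (rule 6 does not apply)
  giving Sarakic zilnezinet.
If borrowed from Yomir 'dilnezenet' after the early changes, it would undergo only the recent ones:
  rule 4 (intervocalic lenition): no change (dilnezenet)
  rule 5 (h-loss): no change (dilnezenet)
  rule 6 (glide loss): no change (dilnezenet)
  ⇒ as a loan: dilnezenet
Sarakic 'zilnezinet' matches the inherited outcome exactly, so it is an inherited cognate, not a loan.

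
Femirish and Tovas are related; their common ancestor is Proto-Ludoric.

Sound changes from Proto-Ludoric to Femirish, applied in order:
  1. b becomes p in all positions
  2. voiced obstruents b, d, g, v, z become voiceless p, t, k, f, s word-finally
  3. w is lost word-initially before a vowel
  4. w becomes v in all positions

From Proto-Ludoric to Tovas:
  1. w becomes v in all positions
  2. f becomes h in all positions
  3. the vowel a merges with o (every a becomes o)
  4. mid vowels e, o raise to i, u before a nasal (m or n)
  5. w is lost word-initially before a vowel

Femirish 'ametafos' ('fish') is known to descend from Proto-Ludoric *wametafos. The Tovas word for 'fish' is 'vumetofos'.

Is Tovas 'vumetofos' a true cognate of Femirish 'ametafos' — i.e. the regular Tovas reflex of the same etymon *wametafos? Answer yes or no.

Derive the expected Tovas reflex of *wametafos:
Tovas: *wametafos > vametafos > vametahos > vometohos > vumetohos  (by unconditioned shift, unconditioned shift, vowel merger, pre-nasal raising)
The regular Tovas reflex would be 'vumetohos', but the attested form is 'vumetofos'. The correspondence is irregular, so they are not cognates (the Tovas form has a different source).

no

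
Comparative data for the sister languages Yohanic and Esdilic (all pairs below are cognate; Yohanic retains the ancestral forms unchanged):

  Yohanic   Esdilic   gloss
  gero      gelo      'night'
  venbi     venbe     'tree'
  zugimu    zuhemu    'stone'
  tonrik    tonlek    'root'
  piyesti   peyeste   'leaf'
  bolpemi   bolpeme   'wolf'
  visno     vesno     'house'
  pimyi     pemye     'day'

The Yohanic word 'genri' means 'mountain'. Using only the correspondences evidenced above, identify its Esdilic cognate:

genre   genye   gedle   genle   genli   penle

genle

tonrik ~ tonlek — Yohanic r corresponds to Esdilic l after a consonant, before a front vowel.
venbi ~ venbe, piyesti ~ peyeste — Yohanic i corresponds to Esdilic e word-finally.
Applying these to Yohanic 'genri':
  genri → genli   (r→l after a consonant, before a front vowel)
  genli → genle   (i→e word-finally)
So the Esdilic cognate is 'genle'.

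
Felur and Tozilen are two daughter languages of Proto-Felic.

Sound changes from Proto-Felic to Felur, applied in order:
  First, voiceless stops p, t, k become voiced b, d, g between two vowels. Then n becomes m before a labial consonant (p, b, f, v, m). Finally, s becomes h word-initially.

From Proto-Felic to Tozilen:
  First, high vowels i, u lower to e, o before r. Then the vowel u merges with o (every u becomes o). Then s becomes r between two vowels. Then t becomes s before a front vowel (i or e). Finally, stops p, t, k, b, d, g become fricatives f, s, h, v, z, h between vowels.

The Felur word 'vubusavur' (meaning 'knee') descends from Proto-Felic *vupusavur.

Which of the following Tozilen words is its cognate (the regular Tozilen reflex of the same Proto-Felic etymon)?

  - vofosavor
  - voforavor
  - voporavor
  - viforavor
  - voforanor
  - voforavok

voforavor

Tozilen: start from *vupusavur.
  rule 1 (pre-rhotic lowering): vupusavur → vupusavor
  rule 2 (vowel merger): vupusavor → voposavor
  rule 3 (rhotacism): voposavor → voporavor
  rule 4: no change — voporavor
  rule 5 (intervocalic lenition): voporavor → voforavor
  ⇒ Tozilen voforavor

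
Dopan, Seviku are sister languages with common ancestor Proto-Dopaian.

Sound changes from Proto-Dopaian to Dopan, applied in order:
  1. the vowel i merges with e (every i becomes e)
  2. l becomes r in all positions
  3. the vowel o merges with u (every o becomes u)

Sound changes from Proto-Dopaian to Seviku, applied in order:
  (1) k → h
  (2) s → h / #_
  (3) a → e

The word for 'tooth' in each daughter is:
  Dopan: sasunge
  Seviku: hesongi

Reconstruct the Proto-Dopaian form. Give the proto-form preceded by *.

Position 4: Dopan has u, Seviku has o. Seviku preserves o here (none of its changes turn any other segment into o), so the proto-segment is *o.
Position 1: Dopan has s, Seviku has h. Dopan preserves s here (none of its changes turn any other segment into s), so the proto-segment is *s.
Position 2: Dopan has a, Seviku has e. Dopan preserves a here (none of its changes turn any other segment into a), so the proto-segment is *a.
Verify the candidate proto-form against each daughter:
Dopan: *sasongi > sasonge > sasunge  (by vowel merger, vowel merger)
Seviku: *sasongi
  sasongi (rule 1 does not apply)
  sasongi → hasongi   [debuccalisation]
  hasongi → hesongi   [vowel merger]
  giving Seviku hesongi.
No other proto-form is consistent with every reflex, so the reconstruction is *sasongi.

*sasongi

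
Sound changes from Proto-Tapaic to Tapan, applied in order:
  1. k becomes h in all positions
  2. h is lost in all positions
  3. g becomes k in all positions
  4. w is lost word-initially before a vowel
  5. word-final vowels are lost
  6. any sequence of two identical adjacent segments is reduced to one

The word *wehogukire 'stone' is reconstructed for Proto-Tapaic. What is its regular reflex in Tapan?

Tapan: *wehogukire
  wehogukire → wehoguhire   [unconditioned shift]
  wehoguhire → weoguire   [h-loss]
  weoguire → weokuire   [unconditioned shift]
  weokuire → eokuire   [glide loss]
  eokuire → eokuir   [apocope]
  eokuir (rule 6 does not apply)
  giving Tapan eokuir.

eokuir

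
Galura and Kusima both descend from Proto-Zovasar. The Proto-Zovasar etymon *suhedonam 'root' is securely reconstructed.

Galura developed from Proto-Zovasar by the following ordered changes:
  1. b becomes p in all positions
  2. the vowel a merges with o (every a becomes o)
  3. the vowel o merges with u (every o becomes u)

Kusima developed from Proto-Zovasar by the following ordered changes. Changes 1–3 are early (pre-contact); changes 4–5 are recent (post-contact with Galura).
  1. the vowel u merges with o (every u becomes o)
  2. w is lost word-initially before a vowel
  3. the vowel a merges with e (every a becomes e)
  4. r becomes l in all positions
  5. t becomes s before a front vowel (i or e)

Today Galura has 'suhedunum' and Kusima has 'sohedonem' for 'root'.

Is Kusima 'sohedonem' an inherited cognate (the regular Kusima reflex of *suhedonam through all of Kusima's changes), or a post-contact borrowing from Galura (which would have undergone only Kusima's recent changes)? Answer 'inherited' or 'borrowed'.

If inherited, *suhedonam would pass through all of Kusima's changes:
Kusima: *suhedonam > sohedonam > sohedonem  (by vowel merger, vowel merger)
If borrowed from Galura 'suhedunum' after the early changes, it would undergo only the recent ones:
  rule 4 (unconditioned shift): no change (suhedunum)
  rule 5 (palatalisation): no change (suhedunum)
  ⇒ as a loan: suhedunum
Kusima 'sohedonem' matches the inherited outcome exactly, so it is an inherited cognate, not a loan.

inherited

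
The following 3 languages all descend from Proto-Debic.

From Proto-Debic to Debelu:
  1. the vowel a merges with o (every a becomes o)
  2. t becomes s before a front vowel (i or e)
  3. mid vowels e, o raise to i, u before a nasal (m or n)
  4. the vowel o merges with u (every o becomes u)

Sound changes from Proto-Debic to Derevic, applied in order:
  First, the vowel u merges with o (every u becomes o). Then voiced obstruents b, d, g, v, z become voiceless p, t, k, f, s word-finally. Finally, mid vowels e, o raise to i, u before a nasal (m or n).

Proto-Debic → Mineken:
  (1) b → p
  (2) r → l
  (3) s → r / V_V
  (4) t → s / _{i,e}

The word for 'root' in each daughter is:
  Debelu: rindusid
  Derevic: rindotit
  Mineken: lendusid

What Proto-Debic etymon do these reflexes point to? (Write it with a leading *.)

Position 1: Debelu has r, Derevic has r, Mineken has l. Debelu preserves r here (none of its changes turn any other segment into r), so the proto-segment is *r.
Position 8: Debelu has d, Derevic has t, Mineken has d. Debelu preserves d here (none of its changes turn any other segment into d), so the proto-segment is *d.
Position 6: Debelu has s, Derevic has t, Mineken has s. Taking the neighbouring segments as reconstructed: Debelu s could go back to *t or *s; Derevic t can only go back to *t; Mineken s can only go back to *t — the one source consistent with every daughter is *t.
This points to *rendutid. Verify forward in each daughter:
Debelu: *rendutid > rendusid > rindusid  (by palatalisation, pre-nasal raising)
Derevic: *rendutid > rendotid > rendotit > rindotit  (by vowel merger, final devoicing, pre-nasal raising)
Mineken: start from *rendutid.
  rule 1: no change — rendutid
  rule 2 (unconditioned shift): rendutid → lendutid
  rule 3: no change — lendutid
  rule 4 (palatalisation): lendutid → lendusid
  ⇒ Mineken lendusid
No other proto-form is consistent with every reflex, so the reconstruction is *rendutid.

*rendutid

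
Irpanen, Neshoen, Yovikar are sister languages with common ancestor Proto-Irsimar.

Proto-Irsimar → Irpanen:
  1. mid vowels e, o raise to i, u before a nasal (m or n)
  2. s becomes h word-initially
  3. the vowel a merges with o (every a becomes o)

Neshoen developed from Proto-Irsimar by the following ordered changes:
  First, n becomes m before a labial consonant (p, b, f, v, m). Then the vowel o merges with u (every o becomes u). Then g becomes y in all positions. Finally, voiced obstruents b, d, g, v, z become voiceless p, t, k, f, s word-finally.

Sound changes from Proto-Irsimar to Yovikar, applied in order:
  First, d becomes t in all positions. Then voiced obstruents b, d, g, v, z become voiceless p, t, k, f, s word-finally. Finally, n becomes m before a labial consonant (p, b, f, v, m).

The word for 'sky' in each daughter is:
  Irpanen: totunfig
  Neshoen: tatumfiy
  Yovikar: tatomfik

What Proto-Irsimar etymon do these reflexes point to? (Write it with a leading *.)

Position 2: Irpanen has o, Neshoen has a, Yovikar has a. Neshoen preserves a here (none of its changes turn any other segment into a), so the proto-segment is *a.
Position 5: Irpanen has n, Neshoen has m, Yovikar has m. Irpanen preserves n here (none of its changes turn any other segment into n), so the proto-segment is *n.
This points to *tatonfig. Verify forward in each daughter:
Irpanen: *tatonfig
  tatonfig → tatunfig   [pre-nasal raising]
  tatunfig (rule 2 does not apply)
  tatunfig → totunfig   [vowel merger]
  giving Irpanen totunfig.
Neshoen: *tatonfig
  tatonfig → tatomfig   [nasal place assimilation]
  tatomfig → tatumfig   [vowel merger]
  tatumfig → tatumfiy   [unconditioned shift]
  tatumfiy (rule 4 does not apply)
  giving Neshoen tatumfiy.
Yovikar: *tatonfig
  tatonfig (rule 1 does not apply)
  tatonfig → tatonfik   [final devoicing]
  tatonfik → tatomfik   [nasal place assimilation]
  giving Yovikar tatomfik.
Only *tatonfig yields all of Irpanen totunfig, Neshoen tatumfiy, Yovikar tatomfik.

*tatonfig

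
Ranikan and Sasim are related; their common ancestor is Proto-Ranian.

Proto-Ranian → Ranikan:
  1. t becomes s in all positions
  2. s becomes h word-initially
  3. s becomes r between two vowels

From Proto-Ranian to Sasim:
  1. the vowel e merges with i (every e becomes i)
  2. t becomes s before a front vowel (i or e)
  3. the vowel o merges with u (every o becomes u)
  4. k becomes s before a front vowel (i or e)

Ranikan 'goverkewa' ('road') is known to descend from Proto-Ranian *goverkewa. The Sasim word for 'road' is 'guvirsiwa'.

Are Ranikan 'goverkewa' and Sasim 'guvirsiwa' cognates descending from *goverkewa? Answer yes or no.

Derive the expected Sasim reflex of *goverkewa:
Sasim: start from *goverkewa.
  rule 1 (vowel merger): goverkewa → govirkiwa
  rule 2: no change — govirkiwa
  rule 3 (vowel merger): govirkiwa → guvirkiwa
  rule 4 (palatalisation): guvirkiwa → guvirsiwa
  ⇒ Sasim guvirsiwa
Sasim 'guvirsiwa' matches the regular reflex exactly, so the pair is cognate.

yes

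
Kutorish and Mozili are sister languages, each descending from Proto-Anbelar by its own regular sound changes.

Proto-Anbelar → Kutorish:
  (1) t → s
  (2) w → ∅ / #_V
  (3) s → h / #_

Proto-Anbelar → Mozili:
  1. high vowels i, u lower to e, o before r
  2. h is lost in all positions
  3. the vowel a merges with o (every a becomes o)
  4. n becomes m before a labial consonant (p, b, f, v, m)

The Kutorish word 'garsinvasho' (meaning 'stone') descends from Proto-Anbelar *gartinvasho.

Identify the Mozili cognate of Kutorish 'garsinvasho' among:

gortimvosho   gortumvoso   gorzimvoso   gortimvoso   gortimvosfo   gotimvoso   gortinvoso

Mozili: *gartinvasho
  gartinvasho (rule 1 does not apply)
  gartinvasho → gartinvaso   [h-loss]
  gartinvaso → gortinvoso   [vowel merger]
  gortinvoso → gortimvoso   [nasal place assimilation]
  giving Mozili gortimvoso.
The other candidates each miss or misapply at least one Mozili change.

gortimvoso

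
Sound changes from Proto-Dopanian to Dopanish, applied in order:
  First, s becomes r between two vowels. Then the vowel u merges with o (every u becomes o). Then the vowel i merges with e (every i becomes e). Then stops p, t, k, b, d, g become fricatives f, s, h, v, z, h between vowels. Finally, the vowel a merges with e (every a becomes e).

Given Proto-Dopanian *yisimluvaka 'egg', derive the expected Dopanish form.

yeremlovehe

Dopanish: start from *yisimluvaka.
  rule 1 (rhotacism): yisimluvaka → yirimluvaka
  rule 2 (vowel merger): yirimluvaka → yirimlovaka
  rule 3 (vowel merger): yirimlovaka → yeremlovaka
  rule 4 (intervocalic lenition): yeremlovaka → yeremlovaha
  rule 5 (vowel merger): yeremlovaha → yeremlovehe
  ⇒ Dopanish yeremlovehe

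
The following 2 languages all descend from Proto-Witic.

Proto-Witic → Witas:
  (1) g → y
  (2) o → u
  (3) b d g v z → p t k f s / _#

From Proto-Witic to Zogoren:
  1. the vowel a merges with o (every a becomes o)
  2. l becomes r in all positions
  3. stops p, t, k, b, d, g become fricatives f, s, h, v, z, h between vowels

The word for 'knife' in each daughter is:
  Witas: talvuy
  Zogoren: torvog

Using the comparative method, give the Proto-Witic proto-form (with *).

Position 6: Witas has y, Zogoren has g. Zogoren preserves g here (none of its changes turn any other segment into g), so the proto-segment is *g.
Position 3: Witas has l, Zogoren has r. Witas preserves l here (none of its changes turn any other segment into l), so the proto-segment is *l.
Position 5: Witas has u, Zogoren has o. Taking the neighbouring segments as reconstructed: Witas u could go back to *o or *u; Zogoren o could go back to *a or *o — the one source consistent with every daughter is *o.
This points to *talvog. Verify forward in each daughter:
Witas: start from *talvog.
  rule 1 (unconditioned shift): talvog → talvoy
  rule 2 (vowel merger): talvoy → talvuy
  rule 3: no change — talvuy
  ⇒ Witas talvuy
Zogoren: *talvog
  talvog → tolvog   [vowel merger]
  tolvog → torvog   [unconditioned shift]
  torvog (rule 3 does not apply)
  giving Zogoren torvog.
No other proto-form is consistent with every reflex, so the reconstruction is *talvog.

*talvog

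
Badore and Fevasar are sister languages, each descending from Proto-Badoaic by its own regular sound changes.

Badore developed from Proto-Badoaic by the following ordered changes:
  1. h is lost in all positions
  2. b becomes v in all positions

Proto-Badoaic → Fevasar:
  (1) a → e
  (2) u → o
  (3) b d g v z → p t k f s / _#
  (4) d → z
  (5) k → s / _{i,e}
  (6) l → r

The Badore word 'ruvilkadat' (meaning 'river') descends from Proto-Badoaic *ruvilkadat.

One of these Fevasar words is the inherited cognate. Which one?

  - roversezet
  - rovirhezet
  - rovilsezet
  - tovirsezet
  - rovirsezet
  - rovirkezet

rovirsezet

Fevasar: *ruvilkadat > ruvilkedet > rovilkedet > rovilkezet > rovilsezet > rovirsezet  (by vowel merger, vowel merger, unconditioned shift, palatalisation, unconditioned shift)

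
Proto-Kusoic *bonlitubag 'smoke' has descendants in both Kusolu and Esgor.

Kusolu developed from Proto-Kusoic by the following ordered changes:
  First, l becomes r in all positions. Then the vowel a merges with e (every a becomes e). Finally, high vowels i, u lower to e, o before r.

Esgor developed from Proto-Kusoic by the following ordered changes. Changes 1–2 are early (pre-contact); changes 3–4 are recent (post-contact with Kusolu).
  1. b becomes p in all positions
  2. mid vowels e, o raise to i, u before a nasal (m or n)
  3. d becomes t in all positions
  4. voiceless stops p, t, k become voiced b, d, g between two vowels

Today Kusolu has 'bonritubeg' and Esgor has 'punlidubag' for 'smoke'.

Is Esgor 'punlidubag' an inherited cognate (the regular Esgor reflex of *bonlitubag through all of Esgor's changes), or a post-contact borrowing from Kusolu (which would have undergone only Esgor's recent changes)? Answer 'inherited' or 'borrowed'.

If inherited, *bonlitubag would pass through all of Esgor's changes:
Esgor: start from *bonlitubag.
  rule 1 (unconditioned shift): bonlitubag → ponlitupag
  rule 2 (pre-nasal raising): ponlitupag → punlitupag
  rule 3: no change — punlitupag
  rule 4 (intervocalic voicing): punlitupag → punlidubag
  ⇒ Esgor punlidubag
If borrowed from Kusolu 'bonritubeg' after the early changes, it would undergo only the recent ones:
  rule 3 (unconditioned shift): no change (bonritubeg)
  rule 4 (intervocalic voicing): bonritubeg → bonridubeg
  ⇒ as a loan: bonridubeg
Esgor 'punlidubag' matches the inherited outcome exactly, so it is an inherited cognate, not a loan.

inherited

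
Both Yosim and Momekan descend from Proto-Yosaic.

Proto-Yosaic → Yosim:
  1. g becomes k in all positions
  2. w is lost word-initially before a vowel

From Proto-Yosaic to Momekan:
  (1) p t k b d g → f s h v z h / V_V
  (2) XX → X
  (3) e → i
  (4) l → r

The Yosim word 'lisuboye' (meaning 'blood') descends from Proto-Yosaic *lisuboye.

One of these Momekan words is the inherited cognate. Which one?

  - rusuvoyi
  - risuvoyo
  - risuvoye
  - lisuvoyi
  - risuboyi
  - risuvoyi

risuvoyi

Momekan: *lisuboye
  lisuboye → lisuvoye   [intervocalic lenition]
  lisuvoye (rule 2 does not apply)
  lisuvoye → lisuvoyi   [vowel merger]
  lisuvoyi → risuvoyi   [unconditioned shift]
  giving Momekan risuvoyi.
Only 'risuvoyi' matches the regular Momekan development of *lisuboye.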